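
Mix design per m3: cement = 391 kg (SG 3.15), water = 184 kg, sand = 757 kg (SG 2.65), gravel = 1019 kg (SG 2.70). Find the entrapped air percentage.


Vol cement = 391 / (3.15 * 1000) = 0.124127 m3
Vol water = 184 / 1000 = 0.184 m3
Vol sand = 757 / (2.65 * 1000) = 0.28566 m3
Vol gravel = 1019 / (2.70 * 1000) = 0.377407 m3
Total solid + water volume = 0.971195 m3
Air = (1 - 0.971195) * 100 = 2.88%

2.88


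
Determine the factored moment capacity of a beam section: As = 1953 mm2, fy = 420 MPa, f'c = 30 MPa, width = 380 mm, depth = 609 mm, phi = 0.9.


a = As * fy / (0.85 * f'c * b)
= 1953 * 420 / (0.85 * 30 * 380)
= 84.6502 mm
Mn = As * fy * (d - a/2) / 10^6
= 464.8208 kN-m
phi*Mn = 0.9 * 464.8208 = 418.34 kN-m

418.34


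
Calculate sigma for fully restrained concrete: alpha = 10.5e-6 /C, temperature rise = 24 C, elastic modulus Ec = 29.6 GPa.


sigma = alpha * dT * Ec
= 10.5e-6 * 24 * 29.6 * 1000
= 7.459 MPa

7.459


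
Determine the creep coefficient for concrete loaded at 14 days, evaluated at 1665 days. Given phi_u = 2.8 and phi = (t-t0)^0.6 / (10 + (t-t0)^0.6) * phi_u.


dt = 1665 - 14 = 1651
phi = 1651^0.6 / (10 + 1651^0.6) * 2.8
= 2.506

2.506


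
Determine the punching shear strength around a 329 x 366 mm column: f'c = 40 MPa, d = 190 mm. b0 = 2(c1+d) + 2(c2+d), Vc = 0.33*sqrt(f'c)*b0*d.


b0 = 2*(329 + 190) + 2*(366 + 190) = 2150 mm
Vc = 0.33 * sqrt(40) * 2150 * 190 / 1000
= 852.58 kN

852.58


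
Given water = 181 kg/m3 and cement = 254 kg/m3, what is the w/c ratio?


w/c = water / cement
w/c = 181 / 254 = 0.713

0.713


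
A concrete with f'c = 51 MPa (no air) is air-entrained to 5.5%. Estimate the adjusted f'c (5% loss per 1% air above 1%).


Strength loss = (5.5 - 1) * 5 = 22.5%
f'c = 51 * (1 - 22.5/100)
= 39.52 MPa

39.52


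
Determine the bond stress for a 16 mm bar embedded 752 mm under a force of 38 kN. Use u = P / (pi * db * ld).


u = P / (pi * db * ld)
= 38 * 1000 / (pi * 16 * 752)
= 1.005 MPa

1.005


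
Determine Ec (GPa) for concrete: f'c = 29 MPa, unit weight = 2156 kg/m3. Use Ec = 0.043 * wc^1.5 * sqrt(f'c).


Ec = 0.043 * 2156^1.5 * sqrt(29) / 1000
= 23.18 GPa

23.18


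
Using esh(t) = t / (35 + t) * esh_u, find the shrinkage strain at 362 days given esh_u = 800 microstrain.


esh(362) = 362 / (35 + 362) * 800
= 362 / 397 * 800
= 729.5 microstrain

729.5


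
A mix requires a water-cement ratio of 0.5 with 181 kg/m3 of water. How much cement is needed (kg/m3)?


Cement = water / (w/c)
= 181 / 0.5
= 362.0 kg/m3

362.0


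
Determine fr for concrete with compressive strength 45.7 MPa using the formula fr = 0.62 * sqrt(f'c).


fr = 0.62 * sqrt(45.7)
= 4.191 MPa

4.191


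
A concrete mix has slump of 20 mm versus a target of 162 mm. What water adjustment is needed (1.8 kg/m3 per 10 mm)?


Difference = 162 - 20 = 142 mm
Water adjustment = 142 * 1.8 / 10 = 25.6 kg/m3

25.6


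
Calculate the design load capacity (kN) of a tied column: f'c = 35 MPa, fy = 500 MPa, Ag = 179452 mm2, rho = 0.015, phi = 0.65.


Ast = rho * Ag = 0.015 * 179452 = 2691.78 mm2
phi*Pn = 0.65 * 0.80 * (0.85 * 35 * (179452 - 2691.78) + 500 * 2691.78) / 1000
= 3434.34 kN

3434.34


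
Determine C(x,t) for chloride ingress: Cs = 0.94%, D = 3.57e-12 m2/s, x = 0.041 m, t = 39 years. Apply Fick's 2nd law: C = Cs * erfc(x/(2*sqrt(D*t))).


t_seconds = 39 * 365.25 * 24 * 3600 = 1230746400.0 s
arg = 0.041 / (2 * sqrt(3.57e-12 * 1230746400.0))
= 0.3093
erfc(0.3093) = 0.6618
C = 0.94 * 0.6618 = 0.6221%

0.6221


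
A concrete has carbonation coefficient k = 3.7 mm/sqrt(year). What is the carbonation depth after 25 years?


depth = k * sqrt(t)
= 3.7 * sqrt(25)
= 18.5 mm

18.5


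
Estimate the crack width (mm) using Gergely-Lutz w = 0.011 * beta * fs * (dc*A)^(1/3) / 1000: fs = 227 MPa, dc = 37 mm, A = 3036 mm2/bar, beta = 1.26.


w = 0.011 * beta * fs * (dc * A)^(1/3) / 1000
= 0.011 * 1.26 * 227 * (37 * 3036)^(1/3) / 1000
= 0.152 mm

0.152


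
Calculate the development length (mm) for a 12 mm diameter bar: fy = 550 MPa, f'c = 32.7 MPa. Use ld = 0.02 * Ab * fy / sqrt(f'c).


Ab = pi * 12^2 / 4 = 113.097 mm2
ld = 0.02 * 113.097 * 550 / sqrt(32.7)
= 217.6 mm

217.6


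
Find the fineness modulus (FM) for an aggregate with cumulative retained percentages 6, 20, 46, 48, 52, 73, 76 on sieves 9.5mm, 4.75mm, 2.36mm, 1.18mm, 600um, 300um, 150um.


FM = sum(cumulative % retained) / 100
= 321 / 100
= 3.21

3.21


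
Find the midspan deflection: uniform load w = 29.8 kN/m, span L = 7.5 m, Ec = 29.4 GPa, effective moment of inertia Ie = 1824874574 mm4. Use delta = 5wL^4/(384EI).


Convert: L = 7.5 m = 7500 mm, Ec = 29.4 GPa = 29400 MPa
delta = 5 * 29.8 * 7500^4 / (384 * 29400 * 1824874574)
= 22.88 mm

22.88


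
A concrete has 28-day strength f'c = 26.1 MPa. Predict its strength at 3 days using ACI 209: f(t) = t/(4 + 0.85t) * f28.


f(3) = 3 / (4 + 0.85 * 3) * 26.1
= 3 / 6.55 * 26.1
= 11.95 MPa

11.95


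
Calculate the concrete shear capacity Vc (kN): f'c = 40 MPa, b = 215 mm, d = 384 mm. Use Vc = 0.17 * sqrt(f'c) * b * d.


Vc = 0.17 * sqrt(40) * 215 * 384 / 1000
= 88.77 kN

88.77


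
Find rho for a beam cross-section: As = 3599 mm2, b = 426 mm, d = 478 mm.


rho = As / (b * d)
= 3599 / (426 * 478)
= 0.0177

0.0177


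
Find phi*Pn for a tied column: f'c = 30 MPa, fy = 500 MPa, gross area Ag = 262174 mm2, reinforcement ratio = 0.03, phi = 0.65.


Ast = rho * Ag = 0.03 * 262174 = 7865.22 mm2
phi*Pn = 0.65 * 0.80 * (0.85 * 30 * (262174 - 7865.22) + 500 * 7865.22) / 1000
= 5417.09 kN

5417.09


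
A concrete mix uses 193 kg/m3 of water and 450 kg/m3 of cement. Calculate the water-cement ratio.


w/c = water / cement
w/c = 193 / 450 = 0.429

0.429


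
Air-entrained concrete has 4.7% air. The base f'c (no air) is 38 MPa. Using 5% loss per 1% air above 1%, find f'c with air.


Strength loss = (4.7 - 1) * 5 = 18.5%
f'c = 38 * (1 - 18.5/100)
= 30.97 MPa

30.97


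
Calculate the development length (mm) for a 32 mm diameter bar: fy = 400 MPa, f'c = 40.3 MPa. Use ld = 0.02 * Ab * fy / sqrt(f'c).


Ab = pi * 32^2 / 4 = 804.248 mm2
ld = 0.02 * 804.248 * 400 / sqrt(40.3)
= 1013.5 mm

1013.5


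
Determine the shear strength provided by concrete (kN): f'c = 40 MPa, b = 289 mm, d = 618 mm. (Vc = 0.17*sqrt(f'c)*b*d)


Vc = 0.17 * sqrt(40) * 289 * 618 / 1000
= 192.03 kN

192.03


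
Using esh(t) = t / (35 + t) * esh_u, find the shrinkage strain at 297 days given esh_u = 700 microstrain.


esh(297) = 297 / (35 + 297) * 700
= 297 / 332 * 700
= 626.2 microstrain

626.2


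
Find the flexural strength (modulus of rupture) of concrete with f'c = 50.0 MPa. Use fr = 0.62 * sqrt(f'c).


fr = 0.62 * sqrt(50.0)
= 4.384 MPa

4.384


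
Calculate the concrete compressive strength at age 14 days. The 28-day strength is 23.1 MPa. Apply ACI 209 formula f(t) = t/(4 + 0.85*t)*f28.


f(14) = 14 / (4 + 0.85 * 14) * 23.1
= 14 / 15.9 * 23.1
= 20.34 MPa

20.34


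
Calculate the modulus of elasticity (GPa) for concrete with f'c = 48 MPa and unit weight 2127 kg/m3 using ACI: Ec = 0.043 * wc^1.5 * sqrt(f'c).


Ec = 0.043 * 2127^1.5 * sqrt(48) / 1000
= 29.22 GPa

29.22


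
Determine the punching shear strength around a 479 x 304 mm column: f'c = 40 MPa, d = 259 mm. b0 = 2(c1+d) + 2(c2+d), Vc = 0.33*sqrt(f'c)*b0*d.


b0 = 2*(479 + 259) + 2*(304 + 259) = 2602 mm
Vc = 0.33 * sqrt(40) * 2602 * 259 / 1000
= 1406.54 kN

1406.54


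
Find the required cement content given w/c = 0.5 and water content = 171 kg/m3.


Cement = water / (w/c)
= 171 / 0.5
= 342.0 kg/m3

342.0


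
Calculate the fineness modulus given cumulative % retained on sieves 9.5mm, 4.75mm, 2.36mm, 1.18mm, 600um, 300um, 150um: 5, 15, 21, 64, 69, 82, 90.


FM = sum(cumulative % retained) / 100
= 346 / 100
= 3.46

3.46


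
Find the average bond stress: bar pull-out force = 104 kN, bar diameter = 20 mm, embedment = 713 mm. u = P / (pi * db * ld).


u = P / (pi * db * ld)
= 104 * 1000 / (pi * 20 * 713)
= 2.321 MPa

2.321


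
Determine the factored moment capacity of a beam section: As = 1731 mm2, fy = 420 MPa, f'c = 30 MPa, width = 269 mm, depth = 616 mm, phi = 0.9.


a = As * fy / (0.85 * f'c * b)
= 1731 * 420 / (0.85 * 30 * 269)
= 105.9873 mm
Mn = As * fy * (d - a/2) / 10^6
= 409.3169 kN-m
phi*Mn = 0.9 * 409.3169 = 368.39 kN-m

368.39


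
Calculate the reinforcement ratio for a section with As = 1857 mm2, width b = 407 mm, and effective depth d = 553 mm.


rho = As / (b * d)
= 1857 / (407 * 553)
= 0.0083

0.0083


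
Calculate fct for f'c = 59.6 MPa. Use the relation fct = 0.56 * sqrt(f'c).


fct = 0.56 * sqrt(59.6)
= 0.56 * 7.72
= 4.323 MPa

4.323


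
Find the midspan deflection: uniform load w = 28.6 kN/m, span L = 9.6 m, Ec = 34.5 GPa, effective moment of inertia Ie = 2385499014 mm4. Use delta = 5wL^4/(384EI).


Convert: L = 9.6 m = 9600 mm, Ec = 34.5 GPa = 34500 MPa
delta = 5 * 28.6 * 9600^4 / (384 * 34500 * 2385499014)
= 38.43 mm

38.43


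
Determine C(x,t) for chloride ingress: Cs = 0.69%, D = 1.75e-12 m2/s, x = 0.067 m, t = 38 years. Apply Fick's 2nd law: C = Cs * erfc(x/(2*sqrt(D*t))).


t_seconds = 38 * 365.25 * 24 * 3600 = 1199188800.0 s
arg = 0.067 / (2 * sqrt(1.75e-12 * 1199188800.0))
= 0.7313
erfc(0.7313) = 0.3011
C = 0.69 * 0.3011 = 0.2077%

0.2077


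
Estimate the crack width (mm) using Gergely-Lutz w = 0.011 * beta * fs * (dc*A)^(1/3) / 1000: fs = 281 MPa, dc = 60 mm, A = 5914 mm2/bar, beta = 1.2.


w = 0.011 * beta * fs * (dc * A)^(1/3) / 1000
= 0.011 * 1.2 * 281 * (60 * 5914)^(1/3) / 1000
= 0.263 mm

0.263


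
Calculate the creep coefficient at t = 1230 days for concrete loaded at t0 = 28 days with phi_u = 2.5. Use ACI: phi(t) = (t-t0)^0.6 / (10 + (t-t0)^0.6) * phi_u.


dt = 1230 - 28 = 1202
phi = 1202^0.6 / (10 + 1202^0.6) * 2.5
= 2.189

2.189


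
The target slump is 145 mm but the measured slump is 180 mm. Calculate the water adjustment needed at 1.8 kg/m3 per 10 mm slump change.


Difference = 145 - 180 = -35 mm
Water adjustment = -35 * 1.8 / 10 = -6.3 kg/m3

-6.3


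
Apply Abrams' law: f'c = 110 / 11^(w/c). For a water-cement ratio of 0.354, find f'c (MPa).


f'c = 110 / 11^0.354
= 110 / 2.337
= 47.07 MPa

47.07


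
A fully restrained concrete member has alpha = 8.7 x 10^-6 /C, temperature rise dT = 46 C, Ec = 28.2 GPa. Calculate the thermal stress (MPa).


sigma = alpha * dT * Ec
= 8.7e-6 * 46 * 28.2 * 1000
= 11.286 MPa

11.286


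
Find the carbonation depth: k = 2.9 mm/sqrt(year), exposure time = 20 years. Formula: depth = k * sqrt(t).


depth = k * sqrt(t)
= 2.9 * sqrt(20)
= 12.97 mm

12.97


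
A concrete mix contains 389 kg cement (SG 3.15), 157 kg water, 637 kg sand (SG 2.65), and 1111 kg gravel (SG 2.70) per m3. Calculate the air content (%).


Vol cement = 389 / (3.15 * 1000) = 0.123492 m3
Vol water = 157 / 1000 = 0.157 m3
Vol sand = 637 / (2.65 * 1000) = 0.240377 m3
Vol gravel = 1111 / (2.70 * 1000) = 0.411481 m3
Total solid + water volume = 0.932351 m3
Air = (1 - 0.932351) * 100 = 6.76%

6.76


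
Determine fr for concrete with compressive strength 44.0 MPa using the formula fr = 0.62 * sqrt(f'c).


fr = 0.62 * sqrt(44.0)
= 4.113 MPa

4.113


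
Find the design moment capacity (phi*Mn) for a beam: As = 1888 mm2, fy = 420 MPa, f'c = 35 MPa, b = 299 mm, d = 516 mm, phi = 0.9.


a = As * fy / (0.85 * f'c * b)
= 1888 * 420 / (0.85 * 35 * 299)
= 89.1442 mm
Mn = As * fy * (d - a/2) / 10^6
= 373.8235 kN-m
phi*Mn = 0.9 * 373.8235 = 336.44 kN-m

336.44


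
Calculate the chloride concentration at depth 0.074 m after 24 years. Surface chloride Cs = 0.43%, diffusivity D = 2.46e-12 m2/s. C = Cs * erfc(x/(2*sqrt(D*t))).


t_seconds = 24 * 365.25 * 24 * 3600 = 757382400.0 s
arg = 0.074 / (2 * sqrt(2.46e-12 * 757382400.0))
= 0.8572
erfc(0.8572) = 0.2254
C = 0.43 * 0.2254 = 0.0969%

0.0969


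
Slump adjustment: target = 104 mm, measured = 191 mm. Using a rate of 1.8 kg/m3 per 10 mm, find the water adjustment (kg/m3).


Difference = 104 - 191 = -87 mm
Water adjustment = -87 * 1.8 / 10 = -15.7 kg/m3

-15.7


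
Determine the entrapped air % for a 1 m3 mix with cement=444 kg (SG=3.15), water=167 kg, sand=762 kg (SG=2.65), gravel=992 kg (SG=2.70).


Vol cement = 444 / (3.15 * 1000) = 0.140952 m3
Vol water = 167 / 1000 = 0.167 m3
Vol sand = 762 / (2.65 * 1000) = 0.287547 m3
Vol gravel = 992 / (2.70 * 1000) = 0.367407 m3
Total solid + water volume = 0.962907 m3
Air = (1 - 0.962907) * 100 = 3.71%

3.71


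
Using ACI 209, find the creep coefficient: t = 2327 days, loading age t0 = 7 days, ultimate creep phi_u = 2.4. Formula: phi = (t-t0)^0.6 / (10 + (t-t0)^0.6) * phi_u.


dt = 2327 - 7 = 2320
phi = 2320^0.6 / (10 + 2320^0.6) * 2.4
= 2.19

2.19


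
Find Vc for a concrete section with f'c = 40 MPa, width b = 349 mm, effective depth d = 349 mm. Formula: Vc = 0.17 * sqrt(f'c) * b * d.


Vc = 0.17 * sqrt(40) * 349 * 349 / 1000
= 130.96 kN

130.96


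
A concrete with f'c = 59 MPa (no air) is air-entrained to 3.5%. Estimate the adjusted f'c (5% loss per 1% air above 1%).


Strength loss = (3.5 - 1) * 5 = 12.5%
f'c = 59 * (1 - 12.5/100)
= 51.62 MPa

51.62


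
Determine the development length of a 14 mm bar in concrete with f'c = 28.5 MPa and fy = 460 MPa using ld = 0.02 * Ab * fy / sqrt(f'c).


Ab = pi * 14^2 / 4 = 153.938 mm2
ld = 0.02 * 153.938 * 460 / sqrt(28.5)
= 265.3 mm

265.3


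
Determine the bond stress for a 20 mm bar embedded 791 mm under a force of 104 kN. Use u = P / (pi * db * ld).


u = P / (pi * db * ld)
= 104 * 1000 / (pi * 20 * 791)
= 2.093 MPa

2.093


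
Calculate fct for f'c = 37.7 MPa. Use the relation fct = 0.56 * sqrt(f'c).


fct = 0.56 * sqrt(37.7)
= 0.56 * 6.14
= 3.438 MPa

3.438


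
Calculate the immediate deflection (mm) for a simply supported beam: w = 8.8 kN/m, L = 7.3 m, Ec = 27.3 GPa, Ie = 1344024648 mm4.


Convert: L = 7.3 m = 7300 mm, Ec = 27.3 GPa = 27300 MPa
delta = 5 * 8.8 * 7300^4 / (384 * 27300 * 1344024648)
= 8.87 mm

8.87


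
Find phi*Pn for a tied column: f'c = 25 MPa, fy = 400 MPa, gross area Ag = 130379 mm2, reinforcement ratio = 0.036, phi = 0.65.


Ast = rho * Ag = 0.036 * 130379 = 4693.644 mm2
phi*Pn = 0.65 * 0.80 * (0.85 * 25 * (130379 - 4693.644) + 400 * 4693.644) / 1000
= 2365.1 kN

2365.1


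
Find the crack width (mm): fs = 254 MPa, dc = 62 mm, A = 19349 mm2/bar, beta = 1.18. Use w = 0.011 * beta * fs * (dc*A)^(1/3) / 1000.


w = 0.011 * beta * fs * (dc * A)^(1/3) / 1000
= 0.011 * 1.18 * 254 * (62 * 19349)^(1/3) / 1000
= 0.35 mm

0.35


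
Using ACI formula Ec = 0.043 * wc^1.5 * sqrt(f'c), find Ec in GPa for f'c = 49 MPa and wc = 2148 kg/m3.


Ec = 0.043 * 2148^1.5 * sqrt(49) / 1000
= 29.97 GPa

29.97


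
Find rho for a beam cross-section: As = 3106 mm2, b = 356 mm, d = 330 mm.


rho = As / (b * d)
= 3106 / (356 * 330)
= 0.0264

0.0264


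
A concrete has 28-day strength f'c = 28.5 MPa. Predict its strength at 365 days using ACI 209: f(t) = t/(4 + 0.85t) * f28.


f(365) = 365 / (4 + 0.85 * 365) * 28.5
= 365 / 314.25 * 28.5
= 33.1 MPa

33.1


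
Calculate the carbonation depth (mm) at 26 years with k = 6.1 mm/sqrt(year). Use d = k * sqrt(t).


depth = k * sqrt(t)
= 6.1 * sqrt(26)
= 31.1 mm

31.1


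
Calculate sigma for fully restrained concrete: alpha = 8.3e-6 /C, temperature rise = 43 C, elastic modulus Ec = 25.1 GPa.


sigma = alpha * dT * Ec
= 8.3e-6 * 43 * 25.1 * 1000
= 8.958 MPa

8.958


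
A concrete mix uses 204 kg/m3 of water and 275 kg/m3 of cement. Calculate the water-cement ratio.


w/c = water / cement
w/c = 204 / 275 = 0.742

0.742


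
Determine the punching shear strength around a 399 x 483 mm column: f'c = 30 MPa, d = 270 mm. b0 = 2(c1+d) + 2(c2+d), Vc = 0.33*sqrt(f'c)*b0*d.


b0 = 2*(399 + 270) + 2*(483 + 270) = 2844 mm
Vc = 0.33 * sqrt(30) * 2844 * 270 / 1000
= 1387.93 kN

1387.93


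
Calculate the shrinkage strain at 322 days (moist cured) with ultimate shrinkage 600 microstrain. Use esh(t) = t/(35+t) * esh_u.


esh(322) = 322 / (35 + 322) * 600
= 322 / 357 * 600
= 541.2 microstrain

541.2


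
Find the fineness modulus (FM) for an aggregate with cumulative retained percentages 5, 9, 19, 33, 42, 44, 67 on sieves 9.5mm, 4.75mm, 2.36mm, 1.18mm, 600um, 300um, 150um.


FM = sum(cumulative % retained) / 100
= 219 / 100
= 2.19

2.19


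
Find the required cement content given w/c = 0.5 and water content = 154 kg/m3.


Cement = water / (w/c)
= 154 / 0.5
= 308.0 kg/m3

308.0


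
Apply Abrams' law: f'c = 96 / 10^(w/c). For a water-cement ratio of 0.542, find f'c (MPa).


f'c = 96 / 10^0.542
= 96 / 3.483
= 27.56 MPa

27.56


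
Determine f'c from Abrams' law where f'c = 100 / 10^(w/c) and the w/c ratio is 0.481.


f'c = 100 / 10^0.481
= 100 / 3.027
= 33.04 MPa

33.04


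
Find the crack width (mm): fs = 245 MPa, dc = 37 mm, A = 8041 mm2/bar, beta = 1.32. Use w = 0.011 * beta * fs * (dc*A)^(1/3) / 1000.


w = 0.011 * beta * fs * (dc * A)^(1/3) / 1000
= 0.011 * 1.32 * 245 * (37 * 8041)^(1/3) / 1000
= 0.237 mm

0.237


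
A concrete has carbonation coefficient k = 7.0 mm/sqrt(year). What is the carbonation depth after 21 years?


depth = k * sqrt(t)
= 7.0 * sqrt(21)
= 32.08 mm

32.08


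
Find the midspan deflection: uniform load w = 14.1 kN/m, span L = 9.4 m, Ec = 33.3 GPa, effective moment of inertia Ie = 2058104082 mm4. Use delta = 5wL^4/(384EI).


Convert: L = 9.4 m = 9400 mm, Ec = 33.3 GPa = 33300 MPa
delta = 5 * 14.1 * 9400^4 / (384 * 33300 * 2058104082)
= 20.91 mm

20.91


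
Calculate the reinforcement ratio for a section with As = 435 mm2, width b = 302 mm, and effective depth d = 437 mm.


rho = As / (b * d)
= 435 / (302 * 437)
= 0.0033

0.0033


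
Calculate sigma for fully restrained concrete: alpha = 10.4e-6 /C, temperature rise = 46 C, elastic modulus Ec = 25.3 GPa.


sigma = alpha * dT * Ec
= 10.4e-6 * 46 * 25.3 * 1000
= 12.104 MPa

12.104


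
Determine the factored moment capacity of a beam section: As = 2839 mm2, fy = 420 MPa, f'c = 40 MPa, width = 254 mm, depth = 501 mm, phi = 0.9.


a = As * fy / (0.85 * f'c * b)
= 2839 * 420 / (0.85 * 40 * 254)
= 138.0709 mm
Mn = As * fy * (d - a/2) / 10^6
= 515.0659 kN-m
phi*Mn = 0.9 * 515.0659 = 463.56 kN-m

463.56


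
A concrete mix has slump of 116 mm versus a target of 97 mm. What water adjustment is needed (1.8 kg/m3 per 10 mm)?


Difference = 97 - 116 = -19 mm
Water adjustment = -19 * 1.8 / 10 = -3.4 kg/m3

-3.4


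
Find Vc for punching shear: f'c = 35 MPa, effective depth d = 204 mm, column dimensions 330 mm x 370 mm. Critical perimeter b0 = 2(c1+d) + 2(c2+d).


b0 = 2*(330 + 204) + 2*(370 + 204) = 2216 mm
Vc = 0.33 * sqrt(35) * 2216 * 204 / 1000
= 882.57 kN

882.57


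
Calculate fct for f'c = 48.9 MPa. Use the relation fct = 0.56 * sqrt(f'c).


fct = 0.56 * sqrt(48.9)
= 0.56 * 6.993
= 3.916 MPa

3.916


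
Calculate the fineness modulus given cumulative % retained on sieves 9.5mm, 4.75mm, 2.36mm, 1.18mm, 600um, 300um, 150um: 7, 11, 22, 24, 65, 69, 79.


FM = sum(cumulative % retained) / 100
= 277 / 100
= 2.77

2.77


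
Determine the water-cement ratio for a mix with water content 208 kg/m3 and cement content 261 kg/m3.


w/c = water / cement
w/c = 208 / 261 = 0.797

0.797


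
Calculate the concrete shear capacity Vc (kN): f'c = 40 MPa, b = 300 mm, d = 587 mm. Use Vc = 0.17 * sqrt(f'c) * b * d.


Vc = 0.17 * sqrt(40) * 300 * 587 / 1000
= 189.34 kN

189.34


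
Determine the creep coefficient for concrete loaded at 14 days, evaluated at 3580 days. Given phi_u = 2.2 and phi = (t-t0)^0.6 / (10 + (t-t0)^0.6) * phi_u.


dt = 3580 - 14 = 3566
phi = 3566^0.6 / (10 + 3566^0.6) * 2.2
= 2.049

2.049


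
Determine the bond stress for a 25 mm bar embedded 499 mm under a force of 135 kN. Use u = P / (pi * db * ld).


u = P / (pi * db * ld)
= 135 * 1000 / (pi * 25 * 499)
= 3.445 MPa

3.445


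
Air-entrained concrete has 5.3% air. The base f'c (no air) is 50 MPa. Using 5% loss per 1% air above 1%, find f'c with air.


Strength loss = (5.3 - 1) * 5 = 21.5%
f'c = 50 * (1 - 21.5/100)
= 39.25 MPa

39.25


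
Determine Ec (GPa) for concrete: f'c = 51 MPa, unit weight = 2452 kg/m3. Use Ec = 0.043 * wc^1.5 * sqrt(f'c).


Ec = 0.043 * 2452^1.5 * sqrt(51) / 1000
= 37.29 GPa

37.29


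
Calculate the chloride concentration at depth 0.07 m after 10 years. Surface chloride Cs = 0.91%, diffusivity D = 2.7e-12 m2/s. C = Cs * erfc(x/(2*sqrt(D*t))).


t_seconds = 10 * 365.25 * 24 * 3600 = 315576000.0 s
arg = 0.07 / (2 * sqrt(2.7e-12 * 315576000.0))
= 1.199
erfc(1.199) = 0.0899
C = 0.91 * 0.0899 = 0.0818%

0.0818


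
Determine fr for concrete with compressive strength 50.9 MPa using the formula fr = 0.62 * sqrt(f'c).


fr = 0.62 * sqrt(50.9)
= 4.423 MPa

4.423


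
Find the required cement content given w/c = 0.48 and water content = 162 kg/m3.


Cement = water / (w/c)
= 162 / 0.48
= 337.5 kg/m3

337.5


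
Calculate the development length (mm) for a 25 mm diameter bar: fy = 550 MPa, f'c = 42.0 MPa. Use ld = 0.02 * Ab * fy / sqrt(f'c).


Ab = pi * 25^2 / 4 = 490.874 mm2
ld = 0.02 * 490.874 * 550 / sqrt(42.0)
= 833.2 mm

833.2


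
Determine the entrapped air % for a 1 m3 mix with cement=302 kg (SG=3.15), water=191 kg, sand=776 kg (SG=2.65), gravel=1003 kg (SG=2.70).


Vol cement = 302 / (3.15 * 1000) = 0.095873 m3
Vol water = 191 / 1000 = 0.191 m3
Vol sand = 776 / (2.65 * 1000) = 0.29283 m3
Vol gravel = 1003 / (2.70 * 1000) = 0.371481 m3
Total solid + water volume = 0.951185 m3
Air = (1 - 0.951185) * 100 = 4.88%

4.88


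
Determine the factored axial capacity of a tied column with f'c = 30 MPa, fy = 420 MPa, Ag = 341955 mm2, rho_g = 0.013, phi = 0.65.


Ast = rho * Ag = 0.013 * 341955 = 4445.415 mm2
phi*Pn = 0.65 * 0.80 * (0.85 * 30 * (341955 - 4445.415) + 420 * 4445.415) / 1000
= 5446.26 kN

5446.26


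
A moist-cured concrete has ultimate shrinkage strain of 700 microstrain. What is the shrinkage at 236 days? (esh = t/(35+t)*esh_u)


esh(236) = 236 / (35 + 236) * 700
= 236 / 271 * 700
= 609.6 microstrain

609.6


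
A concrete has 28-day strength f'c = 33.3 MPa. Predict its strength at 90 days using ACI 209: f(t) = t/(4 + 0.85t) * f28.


f(90) = 90 / (4 + 0.85 * 90) * 33.3
= 90 / 80.5 * 33.3
= 37.23 MPa

37.23


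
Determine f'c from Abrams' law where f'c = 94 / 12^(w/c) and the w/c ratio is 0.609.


f'c = 94 / 12^0.609
= 94 / 4.542
= 20.7 MPa

20.7


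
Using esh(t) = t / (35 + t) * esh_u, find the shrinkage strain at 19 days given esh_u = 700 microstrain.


esh(19) = 19 / (35 + 19) * 700
= 19 / 54 * 700
= 246.3 microstrain

246.3


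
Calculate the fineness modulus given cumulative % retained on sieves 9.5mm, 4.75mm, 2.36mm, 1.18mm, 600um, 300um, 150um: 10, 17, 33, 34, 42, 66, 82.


FM = sum(cumulative % retained) / 100
= 284 / 100
= 2.84

2.84


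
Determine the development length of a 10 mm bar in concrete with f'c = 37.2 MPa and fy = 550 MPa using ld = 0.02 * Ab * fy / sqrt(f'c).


Ab = pi * 10^2 / 4 = 78.54 mm2
ld = 0.02 * 78.54 * 550 / sqrt(37.2)
= 141.6 mm

141.6


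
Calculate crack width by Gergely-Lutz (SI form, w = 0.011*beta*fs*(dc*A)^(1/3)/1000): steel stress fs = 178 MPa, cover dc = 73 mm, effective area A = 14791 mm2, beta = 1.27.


w = 0.011 * beta * fs * (dc * A)^(1/3) / 1000
= 0.011 * 1.27 * 178 * (73 * 14791)^(1/3) / 1000
= 0.255 mm

0.255


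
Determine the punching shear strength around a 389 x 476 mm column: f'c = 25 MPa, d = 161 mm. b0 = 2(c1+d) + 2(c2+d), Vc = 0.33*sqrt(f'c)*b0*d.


b0 = 2*(389 + 161) + 2*(476 + 161) = 2374 mm
Vc = 0.33 * sqrt(25) * 2374 * 161 / 1000
= 630.65 kN

630.65


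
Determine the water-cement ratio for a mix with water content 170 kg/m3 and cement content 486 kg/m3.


w/c = water / cement
w/c = 170 / 486 = 0.35

0.35


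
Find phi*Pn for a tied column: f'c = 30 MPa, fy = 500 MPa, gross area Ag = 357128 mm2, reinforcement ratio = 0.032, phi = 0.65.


Ast = rho * Ag = 0.032 * 357128 = 11428.096 mm2
phi*Pn = 0.65 * 0.80 * (0.85 * 30 * (357128 - 11428.096) + 500 * 11428.096) / 1000
= 7555.29 kN

7555.29


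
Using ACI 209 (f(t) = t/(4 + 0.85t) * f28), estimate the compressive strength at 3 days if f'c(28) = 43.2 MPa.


f(3) = 3 / (4 + 0.85 * 3) * 43.2
= 3 / 6.55 * 43.2
= 19.79 MPa

19.79


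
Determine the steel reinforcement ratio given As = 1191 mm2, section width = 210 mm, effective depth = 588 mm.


rho = As / (b * d)
= 1191 / (210 * 588)
= 0.0096

0.0096


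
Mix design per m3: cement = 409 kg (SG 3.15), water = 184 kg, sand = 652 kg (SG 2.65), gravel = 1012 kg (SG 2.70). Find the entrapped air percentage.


Vol cement = 409 / (3.15 * 1000) = 0.129841 m3
Vol water = 184 / 1000 = 0.184 m3
Vol sand = 652 / (2.65 * 1000) = 0.246038 m3
Vol gravel = 1012 / (2.70 * 1000) = 0.374815 m3
Total solid + water volume = 0.934694 m3
Air = (1 - 0.934694) * 100 = 6.53%

6.53


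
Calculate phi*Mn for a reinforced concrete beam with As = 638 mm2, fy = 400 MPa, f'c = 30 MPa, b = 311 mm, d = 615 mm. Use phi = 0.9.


a = As * fy / (0.85 * f'c * b)
= 638 * 400 / (0.85 * 30 * 311)
= 32.1796 mm
Mn = As * fy * (d - a/2) / 10^6
= 152.8419 kN-m
phi*Mn = 0.9 * 152.8419 = 137.56 kN-m

137.56


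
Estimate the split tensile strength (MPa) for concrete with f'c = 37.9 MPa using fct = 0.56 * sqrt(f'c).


fct = 0.56 * sqrt(37.9)
= 0.56 * 6.156
= 3.448 MPa

3.448


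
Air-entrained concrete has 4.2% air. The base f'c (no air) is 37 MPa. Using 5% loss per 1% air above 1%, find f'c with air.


Strength loss = (4.2 - 1) * 5 = 16.0%
f'c = 37 * (1 - 16.0/100)
= 31.08 MPa

31.08


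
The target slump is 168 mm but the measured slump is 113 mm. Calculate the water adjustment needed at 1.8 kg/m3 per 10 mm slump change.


Difference = 168 - 113 = 55 mm
Water adjustment = 55 * 1.8 / 10 = 9.9 kg/m3

9.9


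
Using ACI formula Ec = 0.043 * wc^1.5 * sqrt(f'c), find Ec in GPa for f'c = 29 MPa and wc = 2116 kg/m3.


Ec = 0.043 * 2116^1.5 * sqrt(29) / 1000
= 22.54 GPa

22.54


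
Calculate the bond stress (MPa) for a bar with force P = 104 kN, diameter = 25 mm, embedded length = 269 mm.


u = P / (pi * db * ld)
= 104 * 1000 / (pi * 25 * 269)
= 4.923 MPa

4.923


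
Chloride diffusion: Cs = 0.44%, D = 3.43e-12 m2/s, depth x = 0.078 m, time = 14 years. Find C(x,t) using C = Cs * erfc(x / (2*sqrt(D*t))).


t_seconds = 14 * 365.25 * 24 * 3600 = 441806400.0 s
arg = 0.078 / (2 * sqrt(3.43e-12 * 441806400.0))
= 1.0018
erfc(1.0018) = 0.1565
C = 0.44 * 0.1565 = 0.0689%

0.0689


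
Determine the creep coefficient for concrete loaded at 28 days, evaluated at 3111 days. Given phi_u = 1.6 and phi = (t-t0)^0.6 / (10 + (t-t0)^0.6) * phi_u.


dt = 3111 - 28 = 3083
phi = 3083^0.6 / (10 + 3083^0.6) * 1.6
= 1.481

1.481


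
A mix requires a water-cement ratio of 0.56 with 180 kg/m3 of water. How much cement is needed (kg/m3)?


Cement = water / (w/c)
= 180 / 0.56
= 321.4 kg/m3

321.4


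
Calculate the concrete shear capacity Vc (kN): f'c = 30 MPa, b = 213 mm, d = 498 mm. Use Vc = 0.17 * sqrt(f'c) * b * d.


Vc = 0.17 * sqrt(30) * 213 * 498 / 1000
= 98.77 kN

98.77


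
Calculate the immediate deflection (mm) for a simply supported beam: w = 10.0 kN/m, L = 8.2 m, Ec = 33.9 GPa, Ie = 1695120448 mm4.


Convert: L = 8.2 m = 8200 mm, Ec = 33.9 GPa = 33900 MPa
delta = 5 * 10.0 * 8200^4 / (384 * 33900 * 1695120448)
= 10.24 mm

10.24


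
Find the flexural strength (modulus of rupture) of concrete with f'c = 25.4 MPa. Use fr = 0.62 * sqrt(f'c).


fr = 0.62 * sqrt(25.4)
= 3.125 MPa

3.125


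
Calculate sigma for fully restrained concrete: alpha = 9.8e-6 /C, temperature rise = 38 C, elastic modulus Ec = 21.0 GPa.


sigma = alpha * dT * Ec
= 9.8e-6 * 38 * 21.0 * 1000
= 7.82 MPa

7.82


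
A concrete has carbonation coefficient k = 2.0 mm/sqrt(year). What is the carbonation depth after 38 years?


depth = k * sqrt(t)
= 2.0 * sqrt(38)
= 12.33 mm

12.33


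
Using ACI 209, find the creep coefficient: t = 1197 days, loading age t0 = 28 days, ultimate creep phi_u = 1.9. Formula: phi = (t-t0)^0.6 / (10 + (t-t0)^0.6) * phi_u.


dt = 1197 - 28 = 1169
phi = 1169^0.6 / (10 + 1169^0.6) * 1.9
= 1.66

1.66


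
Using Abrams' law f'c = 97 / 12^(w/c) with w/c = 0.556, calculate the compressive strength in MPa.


f'c = 97 / 12^0.556
= 97 / 3.981
= 24.36 MPa

24.36


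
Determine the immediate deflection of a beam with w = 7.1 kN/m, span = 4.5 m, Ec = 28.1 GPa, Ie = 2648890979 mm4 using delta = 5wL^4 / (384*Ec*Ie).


Convert: L = 4.5 m = 4500 mm, Ec = 28.1 GPa = 28100 MPa
delta = 5 * 7.1 * 4500^4 / (384 * 28100 * 2648890979)
= 0.51 mm

0.51


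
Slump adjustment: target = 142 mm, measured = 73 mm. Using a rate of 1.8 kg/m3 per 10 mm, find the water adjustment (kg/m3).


Difference = 142 - 73 = 69 mm
Water adjustment = 69 * 1.8 / 10 = 12.4 kg/m3

12.4


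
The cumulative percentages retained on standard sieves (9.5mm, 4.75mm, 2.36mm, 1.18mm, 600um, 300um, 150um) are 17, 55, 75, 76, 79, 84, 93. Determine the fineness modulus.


FM = sum(cumulative % retained) / 100
= 479 / 100
= 4.79

4.79


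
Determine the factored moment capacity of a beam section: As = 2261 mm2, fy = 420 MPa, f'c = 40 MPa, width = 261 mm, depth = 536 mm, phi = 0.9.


a = As * fy / (0.85 * f'c * b)
= 2261 * 420 / (0.85 * 40 * 261)
= 107.0115 mm
Mn = As * fy * (d - a/2) / 10^6
= 458.1862 kN-m
phi*Mn = 0.9 * 458.1862 = 412.37 kN-m

412.37


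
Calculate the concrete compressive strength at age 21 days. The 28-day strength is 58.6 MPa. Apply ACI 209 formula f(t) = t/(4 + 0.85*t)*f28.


f(21) = 21 / (4 + 0.85 * 21) * 58.6
= 21 / 21.85 * 58.6
= 56.32 MPa

56.32


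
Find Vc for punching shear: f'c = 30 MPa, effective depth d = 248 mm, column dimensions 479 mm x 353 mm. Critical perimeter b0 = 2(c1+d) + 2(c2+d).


b0 = 2*(479 + 248) + 2*(353 + 248) = 2656 mm
Vc = 0.33 * sqrt(30) * 2656 * 248 / 1000
= 1190.57 kN

1190.57


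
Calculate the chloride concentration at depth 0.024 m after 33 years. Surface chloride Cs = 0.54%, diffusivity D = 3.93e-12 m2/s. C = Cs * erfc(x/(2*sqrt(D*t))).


t_seconds = 33 * 365.25 * 24 * 3600 = 1041400800.0 s
arg = 0.024 / (2 * sqrt(3.93e-12 * 1041400800.0))
= 0.1876
erfc(0.1876) = 0.7908
C = 0.54 * 0.7908 = 0.427%

0.427


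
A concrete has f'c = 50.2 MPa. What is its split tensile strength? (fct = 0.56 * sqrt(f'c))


fct = 0.56 * sqrt(50.2)
= 0.56 * 7.085
= 3.968 MPa

3.968


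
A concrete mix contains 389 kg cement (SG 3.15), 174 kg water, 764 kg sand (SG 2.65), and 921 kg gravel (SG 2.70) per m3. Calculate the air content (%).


Vol cement = 389 / (3.15 * 1000) = 0.123492 m3
Vol water = 174 / 1000 = 0.174 m3
Vol sand = 764 / (2.65 * 1000) = 0.288302 m3
Vol gravel = 921 / (2.70 * 1000) = 0.341111 m3
Total solid + water volume = 0.926905 m3
Air = (1 - 0.926905) * 100 = 7.31%

7.31


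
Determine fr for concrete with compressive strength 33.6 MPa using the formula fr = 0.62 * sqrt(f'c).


fr = 0.62 * sqrt(33.6)
= 3.594 MPa

3.594


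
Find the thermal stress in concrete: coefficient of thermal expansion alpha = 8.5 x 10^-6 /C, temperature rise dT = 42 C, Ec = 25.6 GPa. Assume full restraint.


sigma = alpha * dT * Ec
= 8.5e-6 * 42 * 25.6 * 1000
= 9.139 MPa

9.139


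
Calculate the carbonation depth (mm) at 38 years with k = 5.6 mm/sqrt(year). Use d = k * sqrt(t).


depth = k * sqrt(t)
= 5.6 * sqrt(38)
= 34.52 mm

34.52


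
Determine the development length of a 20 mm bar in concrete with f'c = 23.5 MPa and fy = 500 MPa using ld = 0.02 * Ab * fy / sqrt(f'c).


Ab = pi * 20^2 / 4 = 314.159 mm2
ld = 0.02 * 314.159 * 500 / sqrt(23.5)
= 648.1 mm

648.1


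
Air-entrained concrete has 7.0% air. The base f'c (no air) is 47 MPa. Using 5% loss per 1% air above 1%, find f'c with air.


Strength loss = (7.0 - 1) * 5 = 30.0%
f'c = 47 * (1 - 30.0/100)
= 32.9 MPa

32.9


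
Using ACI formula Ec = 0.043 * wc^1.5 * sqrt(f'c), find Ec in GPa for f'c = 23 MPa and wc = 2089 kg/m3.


Ec = 0.043 * 2089^1.5 * sqrt(23) / 1000
= 19.69 GPa

19.69


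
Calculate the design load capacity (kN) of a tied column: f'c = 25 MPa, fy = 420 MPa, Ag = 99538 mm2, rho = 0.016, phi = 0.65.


Ast = rho * Ag = 0.016 * 99538 = 1592.608 mm2
phi*Pn = 0.65 * 0.80 * (0.85 * 25 * (99538 - 1592.608) + 420 * 1592.608) / 1000
= 1430.12 kN

1430.12


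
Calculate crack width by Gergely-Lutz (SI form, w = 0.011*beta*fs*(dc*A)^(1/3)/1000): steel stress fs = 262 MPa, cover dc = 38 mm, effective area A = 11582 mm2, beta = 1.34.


w = 0.011 * beta * fs * (dc * A)^(1/3) / 1000
= 0.011 * 1.34 * 262 * (38 * 11582)^(1/3) / 1000
= 0.294 mm

0.294


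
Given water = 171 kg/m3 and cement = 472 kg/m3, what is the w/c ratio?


w/c = water / cement
w/c = 171 / 472 = 0.362

0.362


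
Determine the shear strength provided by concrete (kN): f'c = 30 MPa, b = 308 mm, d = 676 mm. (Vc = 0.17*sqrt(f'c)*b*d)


Vc = 0.17 * sqrt(30) * 308 * 676 / 1000
= 193.87 kN

193.87


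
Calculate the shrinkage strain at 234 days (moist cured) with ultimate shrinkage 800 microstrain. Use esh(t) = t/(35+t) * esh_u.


esh(234) = 234 / (35 + 234) * 800
= 234 / 269 * 800
= 695.9 microstrain

695.9


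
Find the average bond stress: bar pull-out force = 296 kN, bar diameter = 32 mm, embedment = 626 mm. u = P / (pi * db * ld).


u = P / (pi * db * ld)
= 296 * 1000 / (pi * 32 * 626)
= 4.703 MPa

4.703


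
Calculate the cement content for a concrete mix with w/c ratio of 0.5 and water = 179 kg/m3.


Cement = water / (w/c)
= 179 / 0.5
= 358.0 kg/m3

358.0


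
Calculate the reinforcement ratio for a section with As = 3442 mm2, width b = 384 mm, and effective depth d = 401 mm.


rho = As / (b * d)
= 3442 / (384 * 401)
= 0.0224

0.0224


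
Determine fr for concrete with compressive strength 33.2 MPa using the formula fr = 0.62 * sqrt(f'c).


fr = 0.62 * sqrt(33.2)
= 3.572 MPa

3.572


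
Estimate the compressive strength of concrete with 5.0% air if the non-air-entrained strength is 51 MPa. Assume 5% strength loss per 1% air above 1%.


Strength loss = (5.0 - 1) * 5 = 20.0%
f'c = 51 * (1 - 20.0/100)
= 40.8 MPa

40.8


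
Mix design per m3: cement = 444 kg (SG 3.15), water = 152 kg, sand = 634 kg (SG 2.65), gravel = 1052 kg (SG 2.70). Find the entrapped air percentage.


Vol cement = 444 / (3.15 * 1000) = 0.140952 m3
Vol water = 152 / 1000 = 0.152 m3
Vol sand = 634 / (2.65 * 1000) = 0.239245 m3
Vol gravel = 1052 / (2.70 * 1000) = 0.38963 m3
Total solid + water volume = 0.921827 m3
Air = (1 - 0.921827) * 100 = 7.82%

7.82


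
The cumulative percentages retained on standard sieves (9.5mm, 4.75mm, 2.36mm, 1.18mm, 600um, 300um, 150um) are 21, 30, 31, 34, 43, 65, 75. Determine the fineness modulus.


FM = sum(cumulative % retained) / 100
= 299 / 100
= 2.99

2.99


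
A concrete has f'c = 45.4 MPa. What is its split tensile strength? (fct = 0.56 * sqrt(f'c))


fct = 0.56 * sqrt(45.4)
= 0.56 * 6.738
= 3.773 MPa

3.773


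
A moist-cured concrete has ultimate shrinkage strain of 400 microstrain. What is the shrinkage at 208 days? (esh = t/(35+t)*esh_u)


esh(208) = 208 / (35 + 208) * 400
= 208 / 243 * 400
= 342.4 microstrain

342.4


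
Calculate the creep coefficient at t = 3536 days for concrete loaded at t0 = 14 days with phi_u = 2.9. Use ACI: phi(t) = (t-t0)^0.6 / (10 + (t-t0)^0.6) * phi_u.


dt = 3536 - 14 = 3522
phi = 3522^0.6 / (10 + 3522^0.6) * 2.9
= 2.699

2.699


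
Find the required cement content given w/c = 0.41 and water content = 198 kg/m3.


Cement = water / (w/c)
= 198 / 0.41
= 482.9 kg/m3

482.9


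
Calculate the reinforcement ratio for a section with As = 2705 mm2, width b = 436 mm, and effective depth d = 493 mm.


rho = As / (b * d)
= 2705 / (436 * 493)
= 0.0126

0.0126


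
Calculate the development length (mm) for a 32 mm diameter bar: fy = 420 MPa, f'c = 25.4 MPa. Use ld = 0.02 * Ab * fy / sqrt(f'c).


Ab = pi * 32^2 / 4 = 804.248 mm2
ld = 0.02 * 804.248 * 420 / sqrt(25.4)
= 1340.5 mm

1340.5


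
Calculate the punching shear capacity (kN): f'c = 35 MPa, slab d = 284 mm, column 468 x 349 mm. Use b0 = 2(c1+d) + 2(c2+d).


b0 = 2*(468 + 284) + 2*(349 + 284) = 2770 mm
Vc = 0.33 * sqrt(35) * 2770 * 284 / 1000
= 1535.84 kN

1535.84


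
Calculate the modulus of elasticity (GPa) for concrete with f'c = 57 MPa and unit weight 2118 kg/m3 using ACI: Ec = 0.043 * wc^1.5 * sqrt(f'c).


Ec = 0.043 * 2118^1.5 * sqrt(57) / 1000
= 31.64 GPa

31.64


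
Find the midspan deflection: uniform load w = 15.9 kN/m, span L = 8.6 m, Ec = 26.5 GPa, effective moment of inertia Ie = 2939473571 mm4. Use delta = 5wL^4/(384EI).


Convert: L = 8.6 m = 8600 mm, Ec = 26.5 GPa = 26500 MPa
delta = 5 * 15.9 * 8600^4 / (384 * 26500 * 2939473571)
= 14.54 mm

14.54


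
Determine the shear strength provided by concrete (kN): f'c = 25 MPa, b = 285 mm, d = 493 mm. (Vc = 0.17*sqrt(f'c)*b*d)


Vc = 0.17 * sqrt(25) * 285 * 493 / 1000
= 119.43 kN

119.43


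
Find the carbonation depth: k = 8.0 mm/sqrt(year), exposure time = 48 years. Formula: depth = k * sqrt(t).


depth = k * sqrt(t)
= 8.0 * sqrt(48)
= 55.43 mm

55.43


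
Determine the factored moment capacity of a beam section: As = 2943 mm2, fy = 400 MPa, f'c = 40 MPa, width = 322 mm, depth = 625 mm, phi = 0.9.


a = As * fy / (0.85 * f'c * b)
= 2943 * 400 / (0.85 * 40 * 322)
= 107.5265 mm
Mn = As * fy * (d - a/2) / 10^6
= 672.4599 kN-m
phi*Mn = 0.9 * 672.4599 = 605.21 kN-m

605.21


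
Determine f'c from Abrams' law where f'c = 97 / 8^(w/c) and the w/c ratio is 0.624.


f'c = 97 / 8^0.624
= 97 / 3.66
= 26.5 MPa

26.5


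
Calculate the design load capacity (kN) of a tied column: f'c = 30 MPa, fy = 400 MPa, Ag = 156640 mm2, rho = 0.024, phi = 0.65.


Ast = rho * Ag = 0.024 * 156640 = 3759.36 mm2
phi*Pn = 0.65 * 0.80 * (0.85 * 30 * (156640 - 3759.36) + 400 * 3759.36) / 1000
= 2809.14 kN

2809.14


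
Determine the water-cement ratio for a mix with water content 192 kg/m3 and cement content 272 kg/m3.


w/c = water / cement
w/c = 192 / 272 = 0.706

0.706


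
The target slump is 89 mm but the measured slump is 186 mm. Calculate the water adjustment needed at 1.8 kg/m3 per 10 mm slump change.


Difference = 89 - 186 = -97 mm
Water adjustment = -97 * 1.8 / 10 = -17.5 kg/m3

-17.5


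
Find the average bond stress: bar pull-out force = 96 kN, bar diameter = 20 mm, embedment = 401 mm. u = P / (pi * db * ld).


u = P / (pi * db * ld)
= 96 * 1000 / (pi * 20 * 401)
= 3.81 MPa

3.81


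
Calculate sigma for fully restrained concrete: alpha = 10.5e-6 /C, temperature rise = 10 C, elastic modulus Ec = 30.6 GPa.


sigma = alpha * dT * Ec
= 10.5e-6 * 10 * 30.6 * 1000
= 3.213 MPa

3.213


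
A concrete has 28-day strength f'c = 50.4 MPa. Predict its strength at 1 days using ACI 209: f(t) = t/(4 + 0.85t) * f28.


f(1) = 1 / (4 + 0.85 * 1) * 50.4
= 1 / 4.85 * 50.4
= 10.39 MPa

10.39


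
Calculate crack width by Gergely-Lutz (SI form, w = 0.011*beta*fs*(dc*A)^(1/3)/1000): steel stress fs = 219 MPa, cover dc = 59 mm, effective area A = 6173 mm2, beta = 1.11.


w = 0.011 * beta * fs * (dc * A)^(1/3) / 1000
= 0.011 * 1.11 * 219 * (59 * 6173)^(1/3) / 1000
= 0.191 mm

0.191


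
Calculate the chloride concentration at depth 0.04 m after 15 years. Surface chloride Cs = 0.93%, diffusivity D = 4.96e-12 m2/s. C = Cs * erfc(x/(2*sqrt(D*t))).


t_seconds = 15 * 365.25 * 24 * 3600 = 473364000.0 s
arg = 0.04 / (2 * sqrt(4.96e-12 * 473364000.0))
= 0.4128
erfc(0.4128) = 0.5594
C = 0.93 * 0.5594 = 0.5202%

0.5202
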